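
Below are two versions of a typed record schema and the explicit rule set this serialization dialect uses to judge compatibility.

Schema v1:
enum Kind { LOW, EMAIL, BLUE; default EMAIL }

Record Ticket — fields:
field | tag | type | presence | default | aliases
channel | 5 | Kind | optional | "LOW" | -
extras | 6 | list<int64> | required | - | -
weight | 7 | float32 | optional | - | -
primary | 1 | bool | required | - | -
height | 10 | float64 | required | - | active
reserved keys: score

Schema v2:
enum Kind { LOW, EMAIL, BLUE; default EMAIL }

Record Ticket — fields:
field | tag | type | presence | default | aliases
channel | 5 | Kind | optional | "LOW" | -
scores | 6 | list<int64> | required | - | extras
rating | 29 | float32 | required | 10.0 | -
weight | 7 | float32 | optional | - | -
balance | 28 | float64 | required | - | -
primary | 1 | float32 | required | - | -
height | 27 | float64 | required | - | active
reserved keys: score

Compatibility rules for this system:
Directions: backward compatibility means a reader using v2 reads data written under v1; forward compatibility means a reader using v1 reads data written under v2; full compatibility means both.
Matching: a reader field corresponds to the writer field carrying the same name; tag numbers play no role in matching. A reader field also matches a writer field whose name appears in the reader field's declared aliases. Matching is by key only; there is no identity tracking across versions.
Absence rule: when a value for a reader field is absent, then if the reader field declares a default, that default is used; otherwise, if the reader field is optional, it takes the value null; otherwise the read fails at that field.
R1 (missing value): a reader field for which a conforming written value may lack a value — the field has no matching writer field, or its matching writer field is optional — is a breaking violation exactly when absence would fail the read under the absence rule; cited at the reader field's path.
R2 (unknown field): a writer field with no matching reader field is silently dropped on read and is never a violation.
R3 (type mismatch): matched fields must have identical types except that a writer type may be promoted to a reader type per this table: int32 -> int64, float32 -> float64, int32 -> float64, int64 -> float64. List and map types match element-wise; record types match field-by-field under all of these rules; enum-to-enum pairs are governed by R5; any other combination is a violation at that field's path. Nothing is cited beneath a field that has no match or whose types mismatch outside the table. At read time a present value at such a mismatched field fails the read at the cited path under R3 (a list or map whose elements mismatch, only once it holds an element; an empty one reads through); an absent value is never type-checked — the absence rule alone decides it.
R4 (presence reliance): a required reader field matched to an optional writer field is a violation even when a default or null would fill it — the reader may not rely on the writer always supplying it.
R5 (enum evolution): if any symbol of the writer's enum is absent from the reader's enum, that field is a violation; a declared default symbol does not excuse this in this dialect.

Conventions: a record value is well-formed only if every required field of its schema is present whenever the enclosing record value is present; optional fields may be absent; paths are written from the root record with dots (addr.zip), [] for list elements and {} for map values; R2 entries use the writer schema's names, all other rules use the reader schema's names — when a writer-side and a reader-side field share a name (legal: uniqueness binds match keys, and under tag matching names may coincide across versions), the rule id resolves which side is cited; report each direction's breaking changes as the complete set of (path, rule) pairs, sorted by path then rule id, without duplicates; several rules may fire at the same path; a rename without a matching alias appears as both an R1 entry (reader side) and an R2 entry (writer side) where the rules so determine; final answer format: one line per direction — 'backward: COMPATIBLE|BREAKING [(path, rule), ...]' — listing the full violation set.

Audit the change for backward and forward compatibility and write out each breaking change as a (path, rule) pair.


backward: BREAKING [(balance, R1), (primary, R3)]; forward: BREAKING [(extras, R1), (primary, R3)]

in Ticket below, arrows point writer -> reader
checking backward for Ticket: reader v2 against writer v1:
  channel: paired with writer channel (Kind -> Kind; writer optional)
  scores: paired with writer extras (list<int64> -> list<int64>; writer required)
  no writer field matches reader rating
  weight: paired with writer weight (float32 -> float32; writer optional)
  no writer field matches reader balance
  primary: paired with writer primary (bool -> float32; writer required)
  height: paired with writer height (float64 -> float64; writer required)
  R1 fires at balance
  R3 fires at primary
  => backward: BREAKING (2)
checking forward for Ticket: reader v1 against writer v2:
  channel: paired with writer channel (Kind -> Kind; writer optional)
  no writer field matches reader extras
  weight: paired with writer weight (float32 -> float32; writer optional)
  primary: paired with writer primary (float32 -> bool; writer required)
  height: paired with writer height (float64 -> float64; writer required)
  writer field scores has no reader counterpart
  writer field rating has no reader counterpart
  writer field balance has no reader counterpart
  R1 fires at extras
  R3 fires at primary
  => forward: BREAKING (2)


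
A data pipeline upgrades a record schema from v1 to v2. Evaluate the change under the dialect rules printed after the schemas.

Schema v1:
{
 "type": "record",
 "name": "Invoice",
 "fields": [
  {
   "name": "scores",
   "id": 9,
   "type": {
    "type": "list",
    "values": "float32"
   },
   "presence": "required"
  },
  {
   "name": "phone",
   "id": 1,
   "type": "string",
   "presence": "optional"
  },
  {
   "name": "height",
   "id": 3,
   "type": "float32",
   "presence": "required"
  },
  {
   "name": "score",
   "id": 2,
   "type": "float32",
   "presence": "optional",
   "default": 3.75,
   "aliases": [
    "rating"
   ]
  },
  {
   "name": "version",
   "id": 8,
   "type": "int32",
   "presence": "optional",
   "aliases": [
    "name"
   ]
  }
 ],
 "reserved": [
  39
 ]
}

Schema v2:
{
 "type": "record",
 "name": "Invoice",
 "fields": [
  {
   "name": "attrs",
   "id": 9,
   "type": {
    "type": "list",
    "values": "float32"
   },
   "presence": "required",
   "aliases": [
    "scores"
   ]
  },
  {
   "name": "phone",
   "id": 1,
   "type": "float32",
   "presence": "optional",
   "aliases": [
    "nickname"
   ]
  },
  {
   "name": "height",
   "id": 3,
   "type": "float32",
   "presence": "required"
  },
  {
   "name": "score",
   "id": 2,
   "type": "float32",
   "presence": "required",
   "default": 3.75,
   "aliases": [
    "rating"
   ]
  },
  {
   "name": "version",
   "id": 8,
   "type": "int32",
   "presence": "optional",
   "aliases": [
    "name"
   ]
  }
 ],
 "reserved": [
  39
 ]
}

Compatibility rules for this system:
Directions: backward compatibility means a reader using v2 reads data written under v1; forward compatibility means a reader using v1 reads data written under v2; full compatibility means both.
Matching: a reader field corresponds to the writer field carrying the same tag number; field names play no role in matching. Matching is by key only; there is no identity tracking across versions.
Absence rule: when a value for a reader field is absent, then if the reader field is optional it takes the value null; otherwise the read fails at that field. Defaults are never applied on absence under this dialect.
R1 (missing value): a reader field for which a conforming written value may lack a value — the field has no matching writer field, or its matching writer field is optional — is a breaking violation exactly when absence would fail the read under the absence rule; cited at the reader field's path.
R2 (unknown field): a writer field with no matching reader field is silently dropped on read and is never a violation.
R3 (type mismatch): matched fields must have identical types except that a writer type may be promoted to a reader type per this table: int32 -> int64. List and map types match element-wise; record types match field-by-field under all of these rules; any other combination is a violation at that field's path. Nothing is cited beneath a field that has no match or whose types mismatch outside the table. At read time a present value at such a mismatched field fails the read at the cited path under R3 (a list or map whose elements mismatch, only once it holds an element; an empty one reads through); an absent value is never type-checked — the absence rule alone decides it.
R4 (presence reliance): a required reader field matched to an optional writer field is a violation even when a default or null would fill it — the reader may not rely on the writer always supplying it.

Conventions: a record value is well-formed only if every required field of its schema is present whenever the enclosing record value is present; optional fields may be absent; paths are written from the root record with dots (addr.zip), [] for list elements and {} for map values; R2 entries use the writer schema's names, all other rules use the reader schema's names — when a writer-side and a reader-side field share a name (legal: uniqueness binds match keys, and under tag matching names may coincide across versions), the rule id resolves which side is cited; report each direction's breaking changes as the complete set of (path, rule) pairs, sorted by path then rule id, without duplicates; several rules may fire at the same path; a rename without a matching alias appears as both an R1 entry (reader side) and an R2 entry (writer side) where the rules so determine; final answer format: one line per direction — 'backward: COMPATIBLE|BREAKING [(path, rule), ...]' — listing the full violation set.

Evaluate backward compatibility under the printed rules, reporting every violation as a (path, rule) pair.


backward: BREAKING [(phone, R3), (score, R1), (score, R4)]

the writer's type comes first in each Invoice pair
backward pass over Invoice, reader schema v2, writer schema v1:
  list<float32> -> list<float32>, writer required: attrs aligns to scores
  string -> float32, writer optional: phone aligns to phone
  float32 -> float32, writer required: height aligns to height
  float32 -> float32, writer optional: score aligns to score
  int32 -> int32, writer optional: version aligns to version
  violation R3 at phone
  violation R1 at score
  violation R4 at score
  => backward: BREAKING (3)
diffs on Invoice not affecting the asked answer:
  renamed field scores to attrs in record Invoice (alias scores declared on the renamed field) -> no rule fires on it in Invoice's dialect; the asked verdict holds


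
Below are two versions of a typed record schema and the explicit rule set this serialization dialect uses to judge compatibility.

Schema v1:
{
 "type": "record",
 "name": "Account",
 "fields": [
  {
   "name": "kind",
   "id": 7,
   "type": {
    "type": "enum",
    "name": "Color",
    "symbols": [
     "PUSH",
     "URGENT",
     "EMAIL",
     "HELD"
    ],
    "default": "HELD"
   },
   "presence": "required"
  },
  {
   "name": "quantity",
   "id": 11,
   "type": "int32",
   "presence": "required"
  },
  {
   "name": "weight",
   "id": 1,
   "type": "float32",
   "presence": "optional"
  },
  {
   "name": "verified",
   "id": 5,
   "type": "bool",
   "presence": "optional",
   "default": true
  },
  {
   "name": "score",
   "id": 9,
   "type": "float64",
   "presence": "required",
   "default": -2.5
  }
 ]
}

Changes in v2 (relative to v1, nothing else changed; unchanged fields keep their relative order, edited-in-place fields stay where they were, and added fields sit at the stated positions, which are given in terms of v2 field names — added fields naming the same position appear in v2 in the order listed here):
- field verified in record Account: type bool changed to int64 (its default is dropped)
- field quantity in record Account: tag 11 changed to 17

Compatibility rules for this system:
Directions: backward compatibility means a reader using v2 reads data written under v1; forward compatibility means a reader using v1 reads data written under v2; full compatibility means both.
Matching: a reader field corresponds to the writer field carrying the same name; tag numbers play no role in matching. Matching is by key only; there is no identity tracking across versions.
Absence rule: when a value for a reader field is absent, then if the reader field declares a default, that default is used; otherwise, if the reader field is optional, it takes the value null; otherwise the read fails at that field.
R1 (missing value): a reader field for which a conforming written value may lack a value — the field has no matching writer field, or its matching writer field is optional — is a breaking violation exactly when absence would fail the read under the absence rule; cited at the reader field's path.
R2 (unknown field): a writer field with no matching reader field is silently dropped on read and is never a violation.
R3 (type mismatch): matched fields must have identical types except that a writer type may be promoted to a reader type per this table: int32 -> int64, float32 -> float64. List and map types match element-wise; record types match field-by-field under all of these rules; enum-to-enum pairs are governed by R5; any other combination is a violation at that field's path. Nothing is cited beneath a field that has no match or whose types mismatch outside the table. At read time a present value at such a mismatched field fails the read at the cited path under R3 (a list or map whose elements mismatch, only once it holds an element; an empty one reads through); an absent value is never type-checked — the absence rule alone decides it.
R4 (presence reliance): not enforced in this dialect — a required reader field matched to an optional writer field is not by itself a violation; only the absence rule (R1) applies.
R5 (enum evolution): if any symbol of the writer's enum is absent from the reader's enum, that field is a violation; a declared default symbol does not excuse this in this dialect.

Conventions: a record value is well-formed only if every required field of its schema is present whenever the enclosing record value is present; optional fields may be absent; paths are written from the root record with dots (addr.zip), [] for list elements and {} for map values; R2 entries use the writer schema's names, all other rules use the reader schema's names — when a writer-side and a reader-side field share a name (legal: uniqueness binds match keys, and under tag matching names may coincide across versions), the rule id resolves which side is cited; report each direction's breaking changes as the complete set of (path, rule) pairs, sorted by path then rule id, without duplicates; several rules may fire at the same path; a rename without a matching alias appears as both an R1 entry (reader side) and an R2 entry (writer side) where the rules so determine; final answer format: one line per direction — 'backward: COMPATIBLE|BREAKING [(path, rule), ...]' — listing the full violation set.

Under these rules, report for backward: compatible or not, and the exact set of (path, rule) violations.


backward: BREAKING [(verified, R3)]

in Account below, arrows point writer -> reader
checking backward for Account: reader v2 against writer v1:
  kind: paired with writer kind (Color -> Color; writer required)
  quantity: paired with writer quantity (int32 -> int32; writer required)
  weight: paired with writer weight (float32 -> float32; writer optional)
  verified: paired with writer verified (bool -> int64; writer optional)
  score: paired with writer score (float64 -> float64; writer required)
  rule R3 violated at verified
  backward on Account therefore BREAKING (1)
remaining Account differences; none change what is asked:
  field quantity in record Account: tag 11 changed to 17 -> inert for the asked Account verdict: nothing fires


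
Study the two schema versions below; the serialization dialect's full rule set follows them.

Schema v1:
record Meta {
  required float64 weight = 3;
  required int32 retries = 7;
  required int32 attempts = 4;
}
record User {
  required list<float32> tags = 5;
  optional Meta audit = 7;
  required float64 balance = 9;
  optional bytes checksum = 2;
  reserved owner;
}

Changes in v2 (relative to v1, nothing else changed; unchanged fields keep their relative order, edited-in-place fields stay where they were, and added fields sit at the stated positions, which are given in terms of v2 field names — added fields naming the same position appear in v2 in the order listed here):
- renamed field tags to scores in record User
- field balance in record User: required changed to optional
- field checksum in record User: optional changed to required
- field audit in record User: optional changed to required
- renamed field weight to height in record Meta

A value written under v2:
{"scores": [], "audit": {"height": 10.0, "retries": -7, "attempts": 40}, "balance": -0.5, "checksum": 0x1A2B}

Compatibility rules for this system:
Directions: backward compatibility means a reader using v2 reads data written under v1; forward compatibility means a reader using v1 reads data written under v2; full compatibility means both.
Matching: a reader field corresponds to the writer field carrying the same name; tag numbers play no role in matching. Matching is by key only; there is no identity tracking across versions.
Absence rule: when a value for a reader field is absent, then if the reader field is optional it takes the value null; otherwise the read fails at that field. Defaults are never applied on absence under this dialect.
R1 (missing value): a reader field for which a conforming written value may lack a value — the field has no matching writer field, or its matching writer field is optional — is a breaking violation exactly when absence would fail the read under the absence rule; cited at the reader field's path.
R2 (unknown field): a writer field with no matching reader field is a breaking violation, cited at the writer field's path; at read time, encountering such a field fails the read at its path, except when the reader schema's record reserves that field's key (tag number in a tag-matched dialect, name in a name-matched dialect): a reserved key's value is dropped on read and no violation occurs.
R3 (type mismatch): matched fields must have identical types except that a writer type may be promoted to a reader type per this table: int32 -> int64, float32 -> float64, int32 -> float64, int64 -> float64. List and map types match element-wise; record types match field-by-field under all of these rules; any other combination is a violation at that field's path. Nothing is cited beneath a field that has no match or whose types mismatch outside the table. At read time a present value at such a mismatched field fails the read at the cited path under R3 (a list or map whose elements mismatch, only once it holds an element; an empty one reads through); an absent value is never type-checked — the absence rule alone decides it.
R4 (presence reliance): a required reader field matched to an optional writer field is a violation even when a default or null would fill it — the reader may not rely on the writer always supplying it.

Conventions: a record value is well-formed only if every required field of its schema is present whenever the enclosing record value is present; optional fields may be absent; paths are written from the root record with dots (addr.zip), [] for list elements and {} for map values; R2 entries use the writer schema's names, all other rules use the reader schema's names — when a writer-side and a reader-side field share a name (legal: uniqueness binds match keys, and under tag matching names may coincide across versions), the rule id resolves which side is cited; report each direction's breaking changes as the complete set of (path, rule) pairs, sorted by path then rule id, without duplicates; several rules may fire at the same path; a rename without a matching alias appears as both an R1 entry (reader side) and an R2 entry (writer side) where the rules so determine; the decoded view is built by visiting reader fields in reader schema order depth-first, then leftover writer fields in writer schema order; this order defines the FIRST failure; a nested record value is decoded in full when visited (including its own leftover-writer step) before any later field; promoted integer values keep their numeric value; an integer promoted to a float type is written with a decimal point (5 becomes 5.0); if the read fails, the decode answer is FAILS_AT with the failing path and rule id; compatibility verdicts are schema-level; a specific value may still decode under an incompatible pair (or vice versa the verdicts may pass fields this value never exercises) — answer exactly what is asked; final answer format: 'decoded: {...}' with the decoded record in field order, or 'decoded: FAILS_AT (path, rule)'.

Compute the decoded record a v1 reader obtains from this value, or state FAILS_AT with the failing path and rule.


decoded: FAILS_AT (tags, R1)

each type pair in User: writer, then reader
migrating the User value to v1:
  read fails at tags under R1 (no fill)
  => FAILS_AT (tags, R1)
the rest of the User diff is inert for this question:
  field balance in record User: required changed to optional -> a verdict-level change on User — the shown value reads the same
  field checksum in record User: optional changed to required -> a verdict-level change on User — the shown value reads the same
  field audit in record User: optional changed to required -> a verdict-level change on User — the shown value reads the same
  renamed field weight to height in record Meta -> a verdict-level change on User — the shown value reads the same


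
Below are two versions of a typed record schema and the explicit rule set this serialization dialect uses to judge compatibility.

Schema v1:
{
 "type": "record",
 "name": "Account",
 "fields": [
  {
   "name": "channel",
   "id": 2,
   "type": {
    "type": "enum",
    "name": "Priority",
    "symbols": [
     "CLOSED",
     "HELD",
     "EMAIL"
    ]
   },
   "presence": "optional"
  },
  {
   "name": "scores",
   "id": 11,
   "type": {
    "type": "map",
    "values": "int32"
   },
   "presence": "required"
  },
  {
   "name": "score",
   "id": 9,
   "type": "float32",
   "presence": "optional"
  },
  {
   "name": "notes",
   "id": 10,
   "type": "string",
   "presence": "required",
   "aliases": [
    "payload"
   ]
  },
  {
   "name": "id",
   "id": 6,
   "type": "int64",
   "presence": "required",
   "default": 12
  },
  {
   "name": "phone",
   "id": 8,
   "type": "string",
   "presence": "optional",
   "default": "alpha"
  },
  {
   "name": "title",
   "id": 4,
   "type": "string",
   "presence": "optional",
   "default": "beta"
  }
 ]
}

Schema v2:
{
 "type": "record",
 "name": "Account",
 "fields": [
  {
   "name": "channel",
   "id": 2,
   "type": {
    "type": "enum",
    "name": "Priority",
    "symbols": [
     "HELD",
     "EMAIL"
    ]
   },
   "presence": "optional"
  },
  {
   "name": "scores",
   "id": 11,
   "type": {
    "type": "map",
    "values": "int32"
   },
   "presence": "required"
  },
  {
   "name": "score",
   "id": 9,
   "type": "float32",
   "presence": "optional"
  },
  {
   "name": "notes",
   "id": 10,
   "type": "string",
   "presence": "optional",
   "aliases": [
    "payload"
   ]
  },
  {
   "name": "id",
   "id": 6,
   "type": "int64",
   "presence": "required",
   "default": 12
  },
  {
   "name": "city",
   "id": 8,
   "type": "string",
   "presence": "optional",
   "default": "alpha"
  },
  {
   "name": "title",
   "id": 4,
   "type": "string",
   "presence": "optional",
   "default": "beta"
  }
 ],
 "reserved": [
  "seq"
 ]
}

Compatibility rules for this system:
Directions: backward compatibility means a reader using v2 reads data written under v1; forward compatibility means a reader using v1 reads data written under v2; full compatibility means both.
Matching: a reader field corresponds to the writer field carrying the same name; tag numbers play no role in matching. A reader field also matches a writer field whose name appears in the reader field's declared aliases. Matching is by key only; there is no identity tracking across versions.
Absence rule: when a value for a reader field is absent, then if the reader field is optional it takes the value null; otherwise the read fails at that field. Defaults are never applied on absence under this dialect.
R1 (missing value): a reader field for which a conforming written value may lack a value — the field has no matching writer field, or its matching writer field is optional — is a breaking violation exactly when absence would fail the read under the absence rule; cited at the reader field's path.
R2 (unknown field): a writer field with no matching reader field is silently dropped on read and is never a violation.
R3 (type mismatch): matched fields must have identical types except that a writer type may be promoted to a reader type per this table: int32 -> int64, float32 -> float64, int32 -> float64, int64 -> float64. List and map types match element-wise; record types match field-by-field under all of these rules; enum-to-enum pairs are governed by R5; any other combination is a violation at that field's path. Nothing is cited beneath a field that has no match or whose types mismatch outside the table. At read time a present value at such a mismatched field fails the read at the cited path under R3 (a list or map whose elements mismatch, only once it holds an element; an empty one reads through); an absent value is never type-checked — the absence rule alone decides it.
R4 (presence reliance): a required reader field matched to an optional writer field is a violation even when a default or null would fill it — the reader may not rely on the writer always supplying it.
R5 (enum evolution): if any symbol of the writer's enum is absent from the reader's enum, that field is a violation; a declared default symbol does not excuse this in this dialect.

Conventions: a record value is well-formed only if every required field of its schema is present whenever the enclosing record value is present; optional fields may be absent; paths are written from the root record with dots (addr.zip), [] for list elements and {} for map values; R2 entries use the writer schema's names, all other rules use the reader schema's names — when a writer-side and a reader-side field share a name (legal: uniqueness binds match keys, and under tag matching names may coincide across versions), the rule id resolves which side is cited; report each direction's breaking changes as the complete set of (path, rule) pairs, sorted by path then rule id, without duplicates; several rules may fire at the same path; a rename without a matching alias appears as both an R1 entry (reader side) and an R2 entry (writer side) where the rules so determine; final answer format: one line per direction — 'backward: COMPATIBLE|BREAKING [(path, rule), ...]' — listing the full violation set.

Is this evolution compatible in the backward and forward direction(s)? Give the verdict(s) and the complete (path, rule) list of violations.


backward: BREAKING [(channel, R5)]; forward: BREAKING [(notes, R1), (notes, R4)]

the writer's type comes first in each Account pair
backward pass over Account, reader schema v2, writer schema v1:
  channel: Priority -> Priority, writer optional; from channel
  scores: map<string, int32> -> map<string, int32>, writer required; from scores
  score: float32 -> float32, writer optional; from score
  notes: string -> string, writer required; from notes
  id: int64 -> int64, writer required; from id
  city has no writer counterpart
  title: string -> string, writer optional; from title
  leftover writer field: phone
  rule R5 violated at channel
  backward on Account therefore BREAKING (1)
forward pass over Account, reader schema v1, writer schema v2:
  channel: Priority -> Priority, writer optional; from channel
  scores: map<string, int32> -> map<string, int32>, writer required; from scores
  score: float32 -> float32, writer optional; from score
  notes: string -> string, writer optional; from notes
  id: int64 -> int64, writer required; from id
  phone has no writer counterpart
  title: string -> string, writer optional; from title
  leftover writer field: city
  rule R1 violated at notes
  rule R4 violated at notes
  forward on Account therefore BREAKING (2)


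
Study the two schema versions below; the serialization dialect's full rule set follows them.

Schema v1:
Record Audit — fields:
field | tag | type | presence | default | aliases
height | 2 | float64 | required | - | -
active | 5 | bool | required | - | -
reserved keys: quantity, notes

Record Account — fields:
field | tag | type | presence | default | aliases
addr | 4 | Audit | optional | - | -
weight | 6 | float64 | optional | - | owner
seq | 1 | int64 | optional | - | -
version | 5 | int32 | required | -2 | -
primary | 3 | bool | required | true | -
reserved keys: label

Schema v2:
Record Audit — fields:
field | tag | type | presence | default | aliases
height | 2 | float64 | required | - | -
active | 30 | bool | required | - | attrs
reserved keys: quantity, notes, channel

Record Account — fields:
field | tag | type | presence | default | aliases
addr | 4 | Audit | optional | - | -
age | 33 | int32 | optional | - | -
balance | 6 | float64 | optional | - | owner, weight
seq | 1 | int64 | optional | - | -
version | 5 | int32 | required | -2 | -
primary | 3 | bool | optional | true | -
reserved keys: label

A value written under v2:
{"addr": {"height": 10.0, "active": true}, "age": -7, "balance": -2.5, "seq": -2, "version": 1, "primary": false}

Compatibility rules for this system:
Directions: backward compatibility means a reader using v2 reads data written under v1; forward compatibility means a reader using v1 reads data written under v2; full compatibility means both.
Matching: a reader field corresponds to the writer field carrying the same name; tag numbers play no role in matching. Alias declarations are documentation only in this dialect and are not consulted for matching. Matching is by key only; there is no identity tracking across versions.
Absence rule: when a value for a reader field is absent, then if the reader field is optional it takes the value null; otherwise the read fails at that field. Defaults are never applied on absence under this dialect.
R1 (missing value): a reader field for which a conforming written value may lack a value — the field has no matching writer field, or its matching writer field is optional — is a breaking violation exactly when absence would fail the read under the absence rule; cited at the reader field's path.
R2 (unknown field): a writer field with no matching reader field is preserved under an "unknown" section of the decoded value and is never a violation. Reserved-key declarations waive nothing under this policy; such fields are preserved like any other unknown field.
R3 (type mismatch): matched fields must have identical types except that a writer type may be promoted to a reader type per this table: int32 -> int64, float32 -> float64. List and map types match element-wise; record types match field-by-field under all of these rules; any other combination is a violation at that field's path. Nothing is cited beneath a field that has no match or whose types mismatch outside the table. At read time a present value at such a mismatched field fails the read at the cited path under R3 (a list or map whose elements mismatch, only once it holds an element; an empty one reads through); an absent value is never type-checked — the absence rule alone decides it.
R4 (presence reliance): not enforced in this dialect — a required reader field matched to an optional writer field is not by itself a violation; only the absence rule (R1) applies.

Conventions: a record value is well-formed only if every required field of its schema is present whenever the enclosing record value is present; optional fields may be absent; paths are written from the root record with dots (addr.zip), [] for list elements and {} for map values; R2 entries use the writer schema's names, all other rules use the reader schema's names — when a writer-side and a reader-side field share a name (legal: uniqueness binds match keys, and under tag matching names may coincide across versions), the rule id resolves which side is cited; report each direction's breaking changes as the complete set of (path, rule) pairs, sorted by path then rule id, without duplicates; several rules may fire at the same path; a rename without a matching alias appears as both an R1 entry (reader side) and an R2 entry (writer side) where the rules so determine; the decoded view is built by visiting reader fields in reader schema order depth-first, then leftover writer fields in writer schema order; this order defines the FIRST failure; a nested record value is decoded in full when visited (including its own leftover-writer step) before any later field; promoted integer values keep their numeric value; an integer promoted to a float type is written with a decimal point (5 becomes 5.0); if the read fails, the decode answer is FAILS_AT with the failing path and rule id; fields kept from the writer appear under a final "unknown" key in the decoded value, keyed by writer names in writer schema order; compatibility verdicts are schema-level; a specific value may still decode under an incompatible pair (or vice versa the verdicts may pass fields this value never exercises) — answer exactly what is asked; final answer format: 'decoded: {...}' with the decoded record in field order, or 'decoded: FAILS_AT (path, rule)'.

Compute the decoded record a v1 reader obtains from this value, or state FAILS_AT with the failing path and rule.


decoded: {"addr": {"height": 10.0, "active": true}, "weight": null, "seq": -2, "version": 1, "primary": false, "unknown": {"age": -7, "balance": -2.5}}

each type pair in Account: writer, then reader
decode (reader v1):
  addr.height := 10.0
  addr.active := true
  weight := null (absent, optional -> null)
  seq := -2
  version := 1
  primary := false
  writer age: kept under "unknown"
  writer balance: kept under "unknown"
  => decoded: {"addr": {"height": 10.0, "active": true}, "weight": null, "seq": -2, "version": 1, "primary": false, "unknown": {"age": -7, "balance": -2.5}}
diffs on Account not affecting the asked answer:
  field active in record Audit: tag 5 changed to 30 -> fires no rule on Account under this dialect and leaves the result unchanged
  field primary in record Account: required changed to optional -> shifts the Account verdicts, not this decode


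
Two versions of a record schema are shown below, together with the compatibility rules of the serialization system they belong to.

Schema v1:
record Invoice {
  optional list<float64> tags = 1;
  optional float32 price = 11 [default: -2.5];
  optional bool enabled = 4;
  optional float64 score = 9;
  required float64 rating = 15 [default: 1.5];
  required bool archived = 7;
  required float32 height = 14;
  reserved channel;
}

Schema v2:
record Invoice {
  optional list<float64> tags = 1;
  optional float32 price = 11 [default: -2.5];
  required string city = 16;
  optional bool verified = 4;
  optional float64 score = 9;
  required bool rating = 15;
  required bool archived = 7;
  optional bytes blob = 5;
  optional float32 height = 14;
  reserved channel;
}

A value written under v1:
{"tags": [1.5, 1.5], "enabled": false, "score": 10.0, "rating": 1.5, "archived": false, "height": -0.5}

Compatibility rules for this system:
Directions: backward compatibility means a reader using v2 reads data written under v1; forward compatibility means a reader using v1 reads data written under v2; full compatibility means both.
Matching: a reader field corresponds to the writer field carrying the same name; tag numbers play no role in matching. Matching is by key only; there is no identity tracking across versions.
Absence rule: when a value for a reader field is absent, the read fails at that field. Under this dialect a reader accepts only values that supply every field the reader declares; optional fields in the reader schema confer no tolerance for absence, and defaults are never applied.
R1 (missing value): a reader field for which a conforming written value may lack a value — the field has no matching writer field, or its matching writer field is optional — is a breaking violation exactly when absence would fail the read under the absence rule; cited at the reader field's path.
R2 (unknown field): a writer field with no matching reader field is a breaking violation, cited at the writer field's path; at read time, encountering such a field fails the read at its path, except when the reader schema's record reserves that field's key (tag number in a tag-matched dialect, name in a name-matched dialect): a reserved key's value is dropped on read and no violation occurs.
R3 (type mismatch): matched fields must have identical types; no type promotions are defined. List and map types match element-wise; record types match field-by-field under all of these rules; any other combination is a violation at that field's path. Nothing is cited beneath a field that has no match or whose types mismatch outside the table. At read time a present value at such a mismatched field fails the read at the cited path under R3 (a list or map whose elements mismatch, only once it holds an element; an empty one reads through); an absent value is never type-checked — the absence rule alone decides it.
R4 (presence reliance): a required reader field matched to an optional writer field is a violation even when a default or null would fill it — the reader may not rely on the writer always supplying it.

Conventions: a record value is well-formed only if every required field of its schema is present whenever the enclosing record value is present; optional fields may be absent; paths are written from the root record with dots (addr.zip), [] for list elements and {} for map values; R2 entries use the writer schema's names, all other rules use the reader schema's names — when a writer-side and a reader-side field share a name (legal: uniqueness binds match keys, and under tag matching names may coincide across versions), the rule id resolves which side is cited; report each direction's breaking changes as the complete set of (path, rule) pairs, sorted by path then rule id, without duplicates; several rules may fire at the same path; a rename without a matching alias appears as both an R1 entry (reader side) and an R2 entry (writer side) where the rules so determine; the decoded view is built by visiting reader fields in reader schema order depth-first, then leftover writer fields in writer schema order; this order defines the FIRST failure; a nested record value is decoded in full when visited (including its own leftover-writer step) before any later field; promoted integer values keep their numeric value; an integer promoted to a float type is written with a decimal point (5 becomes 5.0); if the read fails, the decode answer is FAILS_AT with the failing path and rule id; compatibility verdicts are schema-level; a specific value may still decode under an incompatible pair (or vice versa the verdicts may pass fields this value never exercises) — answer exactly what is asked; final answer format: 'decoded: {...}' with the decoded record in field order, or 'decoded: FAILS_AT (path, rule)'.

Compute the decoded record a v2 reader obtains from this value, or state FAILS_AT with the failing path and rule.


each type pair in Invoice: writer, then reader
decode (reader v2):
  tags := [1.5, 1.5]
  read fails at price under R1 (no fill)
  => FAILS_AT (price, R1)
checking off the Invoice differences that do not matter here:
  field rating in record Invoice: type float64 changed to bool (its default is dropped) -> schema-level compatibility only; this Invoice value's decode is unchanged
  added field blob to record Invoice: optional bytes, tag 5 (in v2 it sits immediately before height) -> schema-level compatibility only; this Invoice value's decode is unchanged
  added field city to record Invoice: required string, tag 16 (in v2 it sits immediately before verified) -> schema-level compatibility only; this Invoice value's decode is unchanged
  field height in record Invoice: required changed to optional -> schema-level compatibility only; this Invoice value's decode is unchanged
  renamed field enabled to verified in record Invoice -> schema-level compatibility only; this Invoice value's decode is unchanged

decoded: FAILS_AT (price, R1)
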